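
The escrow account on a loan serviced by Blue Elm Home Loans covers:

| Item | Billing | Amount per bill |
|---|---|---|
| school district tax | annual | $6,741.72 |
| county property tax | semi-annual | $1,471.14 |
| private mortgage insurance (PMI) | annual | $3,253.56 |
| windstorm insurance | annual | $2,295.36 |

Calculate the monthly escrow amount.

$1,269.41

School district tax — $6,741.72/yr
County property tax — $1,471.14 × 2 = $2,942.28/yr
Private mortgage insurance (PMI) — $3,253.56/yr
Windstorm insurance — $2,295.36/yr
Total per year = $6,741.72 + $2,942.28 + $3,253.56 + $2,295.36 = $15,232.92
Per month = $15,232.92 / 12 = $1,269.41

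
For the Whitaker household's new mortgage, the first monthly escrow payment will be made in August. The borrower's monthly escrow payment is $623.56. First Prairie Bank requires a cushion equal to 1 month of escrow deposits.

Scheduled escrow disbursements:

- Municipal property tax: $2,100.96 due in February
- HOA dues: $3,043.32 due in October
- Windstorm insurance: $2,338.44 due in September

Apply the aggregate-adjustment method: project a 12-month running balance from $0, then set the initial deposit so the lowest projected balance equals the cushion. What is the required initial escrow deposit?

$4,134.64

Cushion = 1 × $623.56 = $623.56
Trial balance (start $0, +$623.56 each month, − disbursements):
  Aug: +$623.56 → $623.56
  Sep: +$623.56 − $2,338.44 → -$1,091.32
  Oct: +$623.56 − $3,043.32 → -$3,511.08
  Nov: +$623.56 → -$2,887.52
  Dec: +$623.56 → -$2,263.96
  Jan: +$623.56 → -$1,640.40
  Feb: +$623.56 − $2,100.96 → -$3,117.80
  Mar: +$623.56 → -$2,494.24
  Apr: +$623.56 → -$1,870.68
  May: +$623.56 → -$1,247.12
  Jun: +$623.56 → -$623.56
  Jul: +$623.56 → $0.00
Lowest trial balance = -$3,511.08 (Oct)
Initial deposit = cushion − low point = $623.56 − (-$3,511.08) = $4,134.64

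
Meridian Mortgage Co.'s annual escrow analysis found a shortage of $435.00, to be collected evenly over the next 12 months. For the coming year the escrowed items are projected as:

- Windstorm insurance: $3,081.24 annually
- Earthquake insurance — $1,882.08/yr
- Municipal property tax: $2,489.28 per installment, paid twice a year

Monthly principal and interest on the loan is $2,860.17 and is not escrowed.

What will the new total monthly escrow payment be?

$864.74

Windstorm insurance: $3,081.24
Earthquake insurance: $1,882.08
Municipal property tax: $2,489.28 × 2 = $4,978.56
Combined annual = $9,941.88
Per month = $9,941.88 ÷ 12 = $828.49
Shortage spread = $435.00 ÷ 12 = $36.25/mo
New monthly escrow = $828.49 + $36.25 = $864.74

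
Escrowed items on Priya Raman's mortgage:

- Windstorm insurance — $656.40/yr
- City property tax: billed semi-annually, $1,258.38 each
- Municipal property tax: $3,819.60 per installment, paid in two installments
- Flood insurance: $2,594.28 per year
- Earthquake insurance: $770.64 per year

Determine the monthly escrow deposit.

$1,181.44

Windstorm insurance: $656.40
City property tax: $1,258.38 × 2 = $2,516.76
Municipal property tax: $3,819.60 × 2 = $7,639.20
Flood insurance: $2,594.28
Earthquake insurance: $770.64
Total per year = $656.40 + $2,516.76 + $7,639.20 + $2,594.28 + $770.64 = $14,177.28
Monthly escrow = $14,177.28 ÷ 12 = $1,181.44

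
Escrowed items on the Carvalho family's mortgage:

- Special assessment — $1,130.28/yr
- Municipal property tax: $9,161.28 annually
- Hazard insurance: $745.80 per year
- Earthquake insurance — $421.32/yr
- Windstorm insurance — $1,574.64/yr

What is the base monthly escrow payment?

Special assessment = $1,130.28 per year
Municipal property tax = $9,161.28 per year
Hazard insurance = $745.80 per year
Earthquake insurance = $421.32 per year
Windstorm insurance = $1,574.64 per year
Annual escrow total = $13,033.32
Base monthly escrow = $13,033.32 ÷ 12 = $1,086.11

$1,086.11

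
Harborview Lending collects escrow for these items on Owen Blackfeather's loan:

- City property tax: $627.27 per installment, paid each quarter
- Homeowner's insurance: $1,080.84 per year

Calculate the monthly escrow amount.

$299.16

City property tax = $627.27 × 4 = $2,509.08/yr
Homeowner's insurance = $1,080.84/yr
Yearly total = $3,589.92
Per month = $3,589.92 / 12 = $299.16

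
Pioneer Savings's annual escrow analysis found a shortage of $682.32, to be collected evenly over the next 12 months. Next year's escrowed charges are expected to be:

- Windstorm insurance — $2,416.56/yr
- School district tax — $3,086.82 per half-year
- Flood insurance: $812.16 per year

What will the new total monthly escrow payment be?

Windstorm insurance — $2,416.56
School district tax — $3,086.82 × 2 = $6,173.64
Flood insurance — $812.16
Annual escrow total = $9,402.36
Per month = $9,402.36 ÷ 12 = $783.53
Shortage spread = $682.32 / 12 = $56.86/mo
Adjusted monthly = $783.53 + $56.86 = $840.39

$840.39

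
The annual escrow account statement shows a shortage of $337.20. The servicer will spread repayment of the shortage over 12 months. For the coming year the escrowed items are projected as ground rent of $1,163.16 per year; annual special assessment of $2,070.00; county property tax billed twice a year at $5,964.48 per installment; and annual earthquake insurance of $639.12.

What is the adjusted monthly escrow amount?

$1,344.87

Ground rent: $1,163.16 annually
Special assessment: $2,070.00 annually
County property tax: $5,964.48 × 2 = $11,928.96 annually
Earthquake insurance: $639.12 annually
Total per year = $15,801.24
Monthly escrow = $15,801.24 ÷ 12 = $1,316.77
Shortage per month = $337.20 ÷ 12 = $28.10
Adjusted monthly = $1,316.77 + $28.10 = $1,344.87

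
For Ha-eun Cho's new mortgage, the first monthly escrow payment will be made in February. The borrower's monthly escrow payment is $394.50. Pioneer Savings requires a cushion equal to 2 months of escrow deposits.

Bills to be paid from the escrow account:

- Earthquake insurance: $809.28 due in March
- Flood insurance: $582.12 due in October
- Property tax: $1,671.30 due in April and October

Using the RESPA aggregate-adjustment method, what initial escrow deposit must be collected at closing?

Cushion = 2 × $394.50 = $789.00
Trial balance (start $0, +$394.50 each month, − disbursements):
  Feb: +$394.50 → $394.50
  Mar: +$394.50 − $809.28 → -$20.28
  Apr: +$394.50 − $1,671.30 → -$1,297.08
  May: +$394.50 → -$902.58
  Jun: +$394.50 → -$508.08
  Jul: +$394.50 → -$113.58
  Aug: +$394.50 → $280.92
  Sep: +$394.50 → $675.42
  Oct: +$394.50 − $2,253.42 → -$1,183.50
  Nov: +$394.50 → -$789.00
  Dec: +$394.50 → -$394.50
  Jan: +$394.50 → $0.00
Lowest trial balance = -$1,297.08 (Apr)
Initial deposit = cushion − low point = $789.00 − (-$1,297.08) = $2,086.08

$2,086.08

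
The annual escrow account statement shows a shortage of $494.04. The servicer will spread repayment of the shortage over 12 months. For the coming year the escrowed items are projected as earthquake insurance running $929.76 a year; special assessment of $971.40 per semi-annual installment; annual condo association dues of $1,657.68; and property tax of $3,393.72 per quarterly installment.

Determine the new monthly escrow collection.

Earthquake insurance = $929.76 per year
Special assessment = $971.40 × 2 = $1,942.80 per year
Condo association dues = $1,657.68 per year
Property tax = $3,393.72 × 4 = $13,574.88 per year
Yearly total = $929.76 + $1,942.80 + $1,657.68 + $13,574.88 = $18,105.12
Base monthly escrow = $18,105.12 ÷ 12 = $1,508.76
Monthly shortage recovery: $494.04 / 12 = $41.17
Adjusted monthly = $1,508.76 + $41.17 = $1,549.93

$1,549.93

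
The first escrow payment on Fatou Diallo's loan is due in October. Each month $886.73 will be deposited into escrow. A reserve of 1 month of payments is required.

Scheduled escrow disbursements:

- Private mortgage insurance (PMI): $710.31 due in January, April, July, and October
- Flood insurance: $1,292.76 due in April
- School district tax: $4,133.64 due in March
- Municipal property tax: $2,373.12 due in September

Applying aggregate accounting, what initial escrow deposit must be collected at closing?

$2,236.95

Cushion = 1 × $886.73 = $886.73
Trial balance (start $0, +$886.73 each month, − disbursements):
  Oct: +$886.73 − $710.31 → $176.42
  Nov: +$886.73 → $1,063.15
  Dec: +$886.73 → $1,949.88
  Jan: +$886.73 − $710.31 → $2,126.30
  Feb: +$886.73 → $3,013.03
  Mar: +$886.73 − $4,133.64 → -$233.88
  Apr: +$886.73 − $2,003.07 → -$1,350.22
  May: +$886.73 → -$463.49
  Jun: +$886.73 → $423.24
  Jul: +$886.73 − $710.31 → $599.66
  Aug: +$886.73 → $1,486.39
  Sep: +$886.73 − $2,373.12 → $0.00
Lowest trial balance = -$1,350.22 (Apr)
Initial deposit = cushion − low point = $886.73 − (-$1,350.22) = $2,236.95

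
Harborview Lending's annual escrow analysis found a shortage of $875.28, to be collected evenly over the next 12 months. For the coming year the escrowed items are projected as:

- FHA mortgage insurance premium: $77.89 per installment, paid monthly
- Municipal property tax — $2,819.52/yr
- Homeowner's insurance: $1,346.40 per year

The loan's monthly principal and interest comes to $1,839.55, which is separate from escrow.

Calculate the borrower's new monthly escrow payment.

FHA mortgage insurance premium — $77.89 × 12 = $934.68 per year
Municipal property tax — $2,819.52 per year
Homeowner's insurance — $1,346.40 per year
Total annual escrow = $934.68 + $2,819.52 + $1,346.40 = $5,100.60
Base monthly escrow = $5,100.60 ÷ 12 = $425.05
Shortage per month = $875.28 ÷ 12 = $72.94
Adjusted monthly = $425.05 + $72.94 = $497.99

$497.99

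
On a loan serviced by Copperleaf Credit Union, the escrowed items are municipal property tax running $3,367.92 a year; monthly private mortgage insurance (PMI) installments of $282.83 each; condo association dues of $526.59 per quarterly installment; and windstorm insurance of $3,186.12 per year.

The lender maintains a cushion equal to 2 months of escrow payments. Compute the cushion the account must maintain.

Municipal property tax: $3,367.92/yr
Private mortgage insurance (PMI): $282.83 × 12 = $3,393.96/yr
Condo association dues: $526.59 × 4 = $2,106.36/yr
Windstorm insurance: $3,186.12/yr
Combined annual = $3,367.92 + $3,393.96 + $2,106.36 + $3,186.12 = $12,054.36
Monthly escrow = $12,054.36 / 12 = $1,004.53
Cushion = 2 × $1,004.53 = $2,009.06

$2,009.06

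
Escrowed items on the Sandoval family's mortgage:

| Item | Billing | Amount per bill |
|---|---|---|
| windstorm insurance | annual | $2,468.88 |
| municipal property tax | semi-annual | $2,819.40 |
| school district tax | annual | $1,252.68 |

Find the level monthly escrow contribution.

$780.03

Windstorm insurance — $2,468.88 annually
Municipal property tax — $2,819.40 × 2 = $5,638.80 annually
School district tax — $1,252.68 annually
Total annual escrow = $9,360.36
Per month = $9,360.36 ÷ 12 = $780.03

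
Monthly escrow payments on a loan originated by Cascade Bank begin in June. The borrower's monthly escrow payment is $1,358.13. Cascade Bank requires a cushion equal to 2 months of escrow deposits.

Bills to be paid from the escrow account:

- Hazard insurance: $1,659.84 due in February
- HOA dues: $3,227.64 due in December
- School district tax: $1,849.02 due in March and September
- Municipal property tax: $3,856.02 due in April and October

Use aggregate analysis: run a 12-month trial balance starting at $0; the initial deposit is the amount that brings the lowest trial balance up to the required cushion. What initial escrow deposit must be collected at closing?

Cushion = 2 × $1,358.13 = $2,716.26
Trial balance (start $0, +$1,358.13 each month, − disbursements):
  Jun: +$1,358.13 → $1,358.13
  Jul: +$1,358.13 → $2,716.26
  Aug: +$1,358.13 → $4,074.39
  Sep: +$1,358.13 − $1,849.02 → $3,583.50
  Oct: +$1,358.13 − $3,856.02 → $1,085.61
  Nov: +$1,358.13 → $2,443.74
  Dec: +$1,358.13 − $3,227.64 → $574.23
  Jan: +$1,358.13 → $1,932.36
  Feb: +$1,358.13 − $1,659.84 → $1,630.65
  Mar: +$1,358.13 − $1,849.02 → $1,139.76
  Apr: +$1,358.13 − $3,856.02 → -$1,358.13
  May: +$1,358.13 → $0.00
Lowest trial balance = -$1,358.13 (Apr)
Initial deposit = cushion − low point = $2,716.26 − (-$1,358.13) = $4,074.39

$4,074.39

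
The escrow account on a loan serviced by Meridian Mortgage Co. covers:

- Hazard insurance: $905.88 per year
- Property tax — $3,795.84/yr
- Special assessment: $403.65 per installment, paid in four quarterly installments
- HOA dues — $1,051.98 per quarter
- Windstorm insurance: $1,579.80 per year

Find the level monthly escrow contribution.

$1,008.67

Hazard insurance = $905.88 annually
Property tax = $3,795.84 annually
Special assessment = $403.65 × 4 = $1,614.60 annually
HOA dues = $1,051.98 × 4 = $4,207.92 annually
Windstorm insurance = $1,579.80 annually
Combined annual = $12,104.04
Monthly escrow = $12,104.04 ÷ 12 = $1,008.67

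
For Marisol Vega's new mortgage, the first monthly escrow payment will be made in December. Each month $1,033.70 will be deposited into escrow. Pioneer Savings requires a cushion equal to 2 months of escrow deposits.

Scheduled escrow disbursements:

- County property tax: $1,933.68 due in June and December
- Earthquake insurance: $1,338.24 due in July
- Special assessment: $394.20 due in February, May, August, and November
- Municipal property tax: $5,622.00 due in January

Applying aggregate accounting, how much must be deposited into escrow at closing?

Cushion = 2 × $1,033.70 = $2,067.40
Trial balance (start $0, +$1,033.70 each month, − disbursements):
  Dec: +$1,033.70 − $1,933.68 → -$899.98
  Jan: +$1,033.70 − $5,622.00 → -$5,488.28
  Feb: +$1,033.70 − $394.20 → -$4,848.78
  Mar: +$1,033.70 → -$3,815.08
  Apr: +$1,033.70 → -$2,781.38
  May: +$1,033.70 − $394.20 → -$2,141.88
  Jun: +$1,033.70 − $1,933.68 → -$3,041.86
  Jul: +$1,033.70 − $1,338.24 → -$3,346.40
  Aug: +$1,033.70 − $394.20 → -$2,706.90
  Sep: +$1,033.70 → -$1,673.20
  Oct: +$1,033.70 → -$639.50
  Nov: +$1,033.70 − $394.20 → $0.00
Lowest trial balance = -$5,488.28 (Jan)
Initial deposit = cushion − low point = $2,067.40 − (-$5,488.28) = $7,555.68

$7,555.68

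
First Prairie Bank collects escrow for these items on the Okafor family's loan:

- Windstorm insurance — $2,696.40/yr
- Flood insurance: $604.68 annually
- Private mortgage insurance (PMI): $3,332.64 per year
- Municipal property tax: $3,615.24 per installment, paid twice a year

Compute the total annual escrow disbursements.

$13,864.20

Windstorm insurance = $2,696.40
Flood insurance = $604.68
Private mortgage insurance (PMI) = $3,332.64
Municipal property tax = $3,615.24 × 2 = $7,230.48
Total annual escrow = $13,864.20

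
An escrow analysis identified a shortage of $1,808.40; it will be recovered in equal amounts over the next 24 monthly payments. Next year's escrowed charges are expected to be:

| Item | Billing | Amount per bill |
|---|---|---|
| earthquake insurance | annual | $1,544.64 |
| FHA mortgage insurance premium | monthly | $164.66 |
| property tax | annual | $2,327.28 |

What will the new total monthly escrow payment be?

Earthquake insurance = $1,544.64/yr
FHA mortgage insurance premium = $164.66 × 12 = $1,975.92/yr
Property tax = $2,327.28/yr
Combined annual = $1,544.64 + $1,975.92 + $2,327.28 = $5,847.84
Monthly = $5,847.84 ÷ 12 = $487.32
Monthly shortage recovery: $1,808.40 / 24 = $75.35
Adjusted monthly = $487.32 + $75.35 = $562.67

$562.67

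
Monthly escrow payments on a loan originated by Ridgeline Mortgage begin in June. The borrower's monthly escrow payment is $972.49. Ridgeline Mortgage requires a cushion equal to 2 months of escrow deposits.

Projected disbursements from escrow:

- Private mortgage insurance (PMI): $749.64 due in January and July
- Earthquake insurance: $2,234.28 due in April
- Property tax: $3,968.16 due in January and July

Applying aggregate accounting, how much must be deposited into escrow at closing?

$4,717.80

Cushion = 2 × $972.49 = $1,944.98
Trial balance (start $0, +$972.49 each month, − disbursements):
  Jun: +$972.49 → $972.49
  Jul: +$972.49 − $4,717.80 → -$2,772.82
  Aug: +$972.49 → -$1,800.33
  Sep: +$972.49 → -$827.84
  Oct: +$972.49 → $144.65
  Nov: +$972.49 → $1,117.14
  Dec: +$972.49 → $2,089.63
  Jan: +$972.49 − $4,717.80 → -$1,655.68
  Feb: +$972.49 → -$683.19
  Mar: +$972.49 → $289.30
  Apr: +$972.49 − $2,234.28 → -$972.49
  May: +$972.49 → $0.00
Lowest trial balance = -$2,772.82 (Jul)
Initial deposit = cushion − low point = $1,944.98 − (-$2,772.82) = $4,717.80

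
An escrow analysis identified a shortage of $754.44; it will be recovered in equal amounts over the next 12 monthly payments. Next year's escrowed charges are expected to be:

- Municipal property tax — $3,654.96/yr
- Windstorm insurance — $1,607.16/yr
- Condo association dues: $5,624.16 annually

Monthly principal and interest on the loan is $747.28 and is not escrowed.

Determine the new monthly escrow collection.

$970.06

Municipal property tax = $3,654.96
Windstorm insurance = $1,607.16
Condo association dues = $5,624.16
Yearly total = $10,886.28
Monthly escrow = $10,886.28 / 12 = $907.19
Shortage per month = $754.44 / 12 = $62.87
Adjusted monthly = $907.19 + $62.87 = $970.06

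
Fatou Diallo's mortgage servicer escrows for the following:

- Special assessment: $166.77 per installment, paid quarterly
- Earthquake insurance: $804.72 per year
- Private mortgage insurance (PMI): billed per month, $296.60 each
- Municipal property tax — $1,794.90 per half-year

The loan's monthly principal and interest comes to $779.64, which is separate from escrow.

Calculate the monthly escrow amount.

Special assessment: $166.77 × 4 = $667.08
Earthquake insurance: $804.72
Private mortgage insurance (PMI): $296.60 × 12 = $3,559.20
Municipal property tax: $1,794.90 × 2 = $3,589.80
Total per year = $667.08 + $804.72 + $3,559.20 + $3,589.80 = $8,620.80
Monthly escrow = $8,620.80 ÷ 12 = $718.40

$718.40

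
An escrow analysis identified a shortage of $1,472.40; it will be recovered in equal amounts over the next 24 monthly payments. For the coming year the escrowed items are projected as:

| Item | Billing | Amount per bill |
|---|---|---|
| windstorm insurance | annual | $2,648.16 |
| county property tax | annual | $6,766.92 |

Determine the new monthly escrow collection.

Windstorm insurance — $2,648.16 annually
County property tax — $6,766.92 annually
Total per year = $2,648.16 + $6,766.92 = $9,415.08
Monthly escrow = $9,415.08 ÷ 12 = $784.59
Shortage spread = $1,472.40 / 24 = $61.35/mo
Adjusted monthly = $784.59 + $61.35 = $845.94

$845.94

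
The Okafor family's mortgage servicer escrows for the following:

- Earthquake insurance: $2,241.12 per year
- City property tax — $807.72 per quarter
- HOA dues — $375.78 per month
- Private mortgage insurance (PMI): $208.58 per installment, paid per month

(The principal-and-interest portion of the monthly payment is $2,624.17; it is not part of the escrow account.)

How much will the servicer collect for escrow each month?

Earthquake insurance = $2,241.12/yr
City property tax = $807.72 × 4 = $3,230.88/yr
HOA dues = $375.78 × 12 = $4,509.36/yr
Private mortgage insurance (PMI) = $208.58 × 12 = $2,502.96/yr
Total per year = $12,484.32
Base monthly escrow = $12,484.32 / 12 = $1,040.36

$1,040.36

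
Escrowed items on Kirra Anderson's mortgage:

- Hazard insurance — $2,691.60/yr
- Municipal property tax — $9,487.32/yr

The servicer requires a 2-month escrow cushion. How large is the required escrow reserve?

$2,029.82

Hazard insurance = $2,691.60 per year
Municipal property tax = $9,487.32 per year
Combined annual = $2,691.60 + $9,487.32 = $12,178.92
Base monthly escrow = $12,178.92 / 12 = $1,014.91
Reserve = 2 × $1,014.91 = $2,029.82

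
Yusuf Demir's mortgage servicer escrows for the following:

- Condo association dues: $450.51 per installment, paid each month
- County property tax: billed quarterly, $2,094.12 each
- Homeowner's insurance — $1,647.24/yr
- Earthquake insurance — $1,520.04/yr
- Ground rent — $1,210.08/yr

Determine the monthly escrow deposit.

$1,513.33

Condo association dues: $450.51 × 12 = $5,406.12
County property tax: $2,094.12 × 4 = $8,376.48
Homeowner's insurance: $1,647.24
Earthquake insurance: $1,520.04
Ground rent: $1,210.08
Combined annual = $18,159.96
Monthly escrow = $18,159.96 ÷ 12 = $1,513.33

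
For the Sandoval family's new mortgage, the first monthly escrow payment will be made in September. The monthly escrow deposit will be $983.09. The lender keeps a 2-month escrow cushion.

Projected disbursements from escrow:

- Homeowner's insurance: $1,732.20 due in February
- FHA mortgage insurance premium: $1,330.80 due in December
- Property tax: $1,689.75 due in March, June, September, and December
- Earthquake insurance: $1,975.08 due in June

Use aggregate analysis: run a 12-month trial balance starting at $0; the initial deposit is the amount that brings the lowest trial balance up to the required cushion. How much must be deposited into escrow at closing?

Cushion = 2 × $983.09 = $1,966.18
Trial balance (start $0, +$983.09 each month, − disbursements):
  Sep: +$983.09 − $1,689.75 → -$706.66
  Oct: +$983.09 → $276.43
  Nov: +$983.09 → $1,259.52
  Dec: +$983.09 − $3,020.55 → -$777.94
  Jan: +$983.09 → $205.15
  Feb: +$983.09 − $1,732.20 → -$543.96
  Mar: +$983.09 − $1,689.75 → -$1,250.62
  Apr: +$983.09 → -$267.53
  May: +$983.09 → $715.56
  Jun: +$983.09 − $3,664.83 → -$1,966.18
  Jul: +$983.09 → -$983.09
  Aug: +$983.09 → $0.00
Lowest trial balance = -$1,966.18 (Jun)
Initial deposit = cushion − low point = $1,966.18 − (-$1,966.18) = $3,932.36

$3,932.36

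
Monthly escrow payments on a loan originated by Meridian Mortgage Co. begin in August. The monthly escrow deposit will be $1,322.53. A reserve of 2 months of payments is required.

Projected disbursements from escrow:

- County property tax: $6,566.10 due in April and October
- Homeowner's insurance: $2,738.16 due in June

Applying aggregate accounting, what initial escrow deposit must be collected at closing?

Cushion = 2 × $1,322.53 = $2,645.06
Trial balance (start $0, +$1,322.53 each month, − disbursements):
  Aug: +$1,322.53 → $1,322.53
  Sep: +$1,322.53 → $2,645.06
  Oct: +$1,322.53 − $6,566.10 → -$2,598.51
  Nov: +$1,322.53 → -$1,275.98
  Dec: +$1,322.53 → $46.55
  Jan: +$1,322.53 → $1,369.08
  Feb: +$1,322.53 → $2,691.61
  Mar: +$1,322.53 → $4,014.14
  Apr: +$1,322.53 − $6,566.10 → -$1,229.43
  May: +$1,322.53 → $93.10
  Jun: +$1,322.53 − $2,738.16 → -$1,322.53
  Jul: +$1,322.53 → $0.00
Lowest trial balance = -$2,598.51 (Oct)
Initial deposit = cushion − low point = $2,645.06 − (-$2,598.51) = $5,243.57

$5,243.57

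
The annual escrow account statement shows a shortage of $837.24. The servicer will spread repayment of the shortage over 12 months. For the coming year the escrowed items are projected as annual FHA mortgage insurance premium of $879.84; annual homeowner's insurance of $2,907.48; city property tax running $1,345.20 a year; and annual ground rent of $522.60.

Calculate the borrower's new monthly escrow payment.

FHA mortgage insurance premium — $879.84 per year
Homeowner's insurance — $2,907.48 per year
City property tax — $1,345.20 per year
Ground rent — $522.60 per year
Combined annual = $5,655.12
Per month = $5,655.12 ÷ 12 = $471.26
Monthly shortage recovery: $837.24 ÷ 12 = $69.77
Adjusted monthly = $471.26 + $69.77 = $541.03

$541.03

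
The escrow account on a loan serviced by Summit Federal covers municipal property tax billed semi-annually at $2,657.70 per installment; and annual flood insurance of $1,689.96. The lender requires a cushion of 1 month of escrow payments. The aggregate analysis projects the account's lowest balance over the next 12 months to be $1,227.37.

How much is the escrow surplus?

Municipal property tax = $2,657.70 × 2 = $5,315.40 per year
Flood insurance = $1,689.96 per year
Yearly total = $5,315.40 + $1,689.96 = $7,005.36
Base monthly escrow = $7,005.36 ÷ 12 = $583.78
Required cushion = 1 × $583.78 = $583.78
Surplus = $1,227.37 − $583.78 = $643.59

$643.59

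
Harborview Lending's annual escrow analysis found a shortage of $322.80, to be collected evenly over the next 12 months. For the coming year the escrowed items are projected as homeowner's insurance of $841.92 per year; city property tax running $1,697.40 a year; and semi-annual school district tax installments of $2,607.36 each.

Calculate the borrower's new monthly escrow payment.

$673.07

Homeowner's insurance = $841.92 per year
City property tax = $1,697.40 per year
School district tax = $2,607.36 × 2 = $5,214.72 per year
Total per year = $841.92 + $1,697.40 + $5,214.72 = $7,754.04
Per month = $7,754.04 / 12 = $646.17
Shortage spread = $322.80 ÷ 12 = $26.90/mo
Adjusted monthly = $646.17 + $26.90 = $673.07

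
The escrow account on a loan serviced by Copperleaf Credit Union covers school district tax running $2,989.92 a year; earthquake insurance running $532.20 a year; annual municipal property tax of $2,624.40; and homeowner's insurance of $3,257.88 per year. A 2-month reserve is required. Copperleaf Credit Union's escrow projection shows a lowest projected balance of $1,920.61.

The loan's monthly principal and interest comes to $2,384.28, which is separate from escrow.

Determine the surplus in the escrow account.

$353.21

School district tax — $2,989.92/yr
Earthquake insurance — $532.20/yr
Municipal property tax — $2,624.40/yr
Homeowner's insurance — $3,257.88/yr
Total per year = $2,989.92 + $532.20 + $2,624.40 + $3,257.88 = $9,404.40
Monthly escrow = $9,404.40 ÷ 12 = $783.70
Cushion = 2 × $783.70 = $1,567.40
Excess over cushion: $1,920.61 − $1,567.40 = $353.21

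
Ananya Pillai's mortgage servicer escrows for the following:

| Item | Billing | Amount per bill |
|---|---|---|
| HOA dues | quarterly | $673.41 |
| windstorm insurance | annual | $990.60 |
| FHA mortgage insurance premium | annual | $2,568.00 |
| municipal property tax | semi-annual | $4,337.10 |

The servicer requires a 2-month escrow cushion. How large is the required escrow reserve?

$2,487.74

HOA dues = $673.41 × 4 = $2,693.64/yr
Windstorm insurance = $990.60/yr
FHA mortgage insurance premium = $2,568.00/yr
Municipal property tax = $4,337.10 × 2 = $8,674.20/yr
Combined annual = $2,693.64 + $990.60 + $2,568.00 + $8,674.20 = $14,926.44
Monthly = $14,926.44 ÷ 12 = $1,243.87
Required cushion = 2 × $1,243.87 = $2,487.74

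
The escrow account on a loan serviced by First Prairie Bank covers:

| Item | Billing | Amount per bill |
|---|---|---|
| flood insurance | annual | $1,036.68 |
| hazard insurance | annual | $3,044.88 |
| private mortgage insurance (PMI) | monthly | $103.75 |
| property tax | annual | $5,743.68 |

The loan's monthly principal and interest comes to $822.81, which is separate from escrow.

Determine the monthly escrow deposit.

Flood insurance — $1,036.68 per year
Hazard insurance — $3,044.88 per year
Private mortgage insurance (PMI) — $103.75 × 12 = $1,245.00 per year
Property tax — $5,743.68 per year
Annual escrow total = $1,036.68 + $3,044.88 + $1,245.00 + $5,743.68 = $11,070.24
Monthly = $11,070.24 / 12 = $922.52

$922.52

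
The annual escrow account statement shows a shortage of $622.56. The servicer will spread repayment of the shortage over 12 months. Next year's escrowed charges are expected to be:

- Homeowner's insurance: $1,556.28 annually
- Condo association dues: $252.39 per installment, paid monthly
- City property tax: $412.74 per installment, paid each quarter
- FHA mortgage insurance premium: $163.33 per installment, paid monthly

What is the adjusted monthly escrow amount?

$734.87

Homeowner's insurance — $1,556.28
Condo association dues — $252.39 × 12 = $3,028.68
City property tax — $412.74 × 4 = $1,650.96
FHA mortgage insurance premium — $163.33 × 12 = $1,959.96
Total per year = $1,556.28 + $3,028.68 + $1,650.96 + $1,959.96 = $8,195.88
Base monthly escrow = $8,195.88 ÷ 12 = $682.99
Shortage spread = $622.56 / 12 = $51.88/mo
New monthly escrow = $682.99 + $51.88 = $734.87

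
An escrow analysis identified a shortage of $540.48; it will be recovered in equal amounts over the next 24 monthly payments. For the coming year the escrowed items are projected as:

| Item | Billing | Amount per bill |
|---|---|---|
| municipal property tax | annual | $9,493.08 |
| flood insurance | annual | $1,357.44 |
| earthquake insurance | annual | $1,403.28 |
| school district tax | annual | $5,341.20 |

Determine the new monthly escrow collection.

$1,488.77

Municipal property tax: $9,493.08 annually
Flood insurance: $1,357.44 annually
Earthquake insurance: $1,403.28 annually
School district tax: $5,341.20 annually
Combined annual = $17,595.00
Base monthly escrow = $17,595.00 ÷ 12 = $1,466.25
Shortage spread = $540.48 / 24 = $22.52/mo
Adjusted monthly = $1,466.25 + $22.52 = $1,488.77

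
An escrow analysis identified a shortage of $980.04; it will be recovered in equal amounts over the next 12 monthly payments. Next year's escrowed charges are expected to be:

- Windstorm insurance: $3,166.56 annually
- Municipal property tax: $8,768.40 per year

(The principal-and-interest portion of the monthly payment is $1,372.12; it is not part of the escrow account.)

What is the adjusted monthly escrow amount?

Windstorm insurance — $3,166.56/yr
Municipal property tax — $8,768.40/yr
Total per year = $11,934.96
Per month = $11,934.96 / 12 = $994.58
Shortage spread = $980.04 ÷ 12 = $81.67/mo
New monthly escrow = $994.58 + $81.67 = $1,076.25

$1,076.25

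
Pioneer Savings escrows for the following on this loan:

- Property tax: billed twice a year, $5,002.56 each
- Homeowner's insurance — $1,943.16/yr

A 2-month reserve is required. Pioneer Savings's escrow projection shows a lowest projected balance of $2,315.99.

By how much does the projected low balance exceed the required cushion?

$324.61

Property tax: $5,002.56 × 2 = $10,005.12
Homeowner's insurance: $1,943.16
Total annual escrow = $10,005.12 + $1,943.16 = $11,948.28
Monthly = $11,948.28 / 12 = $995.69
Required reserve = 2 × $995.69 = $1,991.38
Surplus = $2,315.99 − $1,991.38 = $324.61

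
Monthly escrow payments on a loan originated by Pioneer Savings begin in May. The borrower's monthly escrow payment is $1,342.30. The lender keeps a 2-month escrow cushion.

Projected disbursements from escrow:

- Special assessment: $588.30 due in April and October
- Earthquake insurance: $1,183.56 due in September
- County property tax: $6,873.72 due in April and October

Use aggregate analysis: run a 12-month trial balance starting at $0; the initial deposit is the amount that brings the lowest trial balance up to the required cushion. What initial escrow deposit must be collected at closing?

Cushion = 2 × $1,342.30 = $2,684.60
Trial balance (start $0, +$1,342.30 each month, − disbursements):
  May: +$1,342.30 → $1,342.30
  Jun: +$1,342.30 → $2,684.60
  Jul: +$1,342.30 → $4,026.90
  Aug: +$1,342.30 → $5,369.20
  Sep: +$1,342.30 − $1,183.56 → $5,527.94
  Oct: +$1,342.30 − $7,462.02 → -$591.78
  Nov: +$1,342.30 → $750.52
  Dec: +$1,342.30 → $2,092.82
  Jan: +$1,342.30 → $3,435.12
  Feb: +$1,342.30 → $4,777.42
  Mar: +$1,342.30 → $6,119.72
  Apr: +$1,342.30 − $7,462.02 → $0.00
Lowest trial balance = -$591.78 (Oct)
Initial deposit = cushion − low point = $2,684.60 − (-$591.78) = $3,276.38

$3,276.38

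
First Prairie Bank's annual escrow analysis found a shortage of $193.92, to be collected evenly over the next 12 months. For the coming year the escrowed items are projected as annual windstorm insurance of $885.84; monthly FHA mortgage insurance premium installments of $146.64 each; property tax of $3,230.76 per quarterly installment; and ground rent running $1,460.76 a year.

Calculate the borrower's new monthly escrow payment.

Windstorm insurance — $885.84/yr
FHA mortgage insurance premium — $146.64 × 12 = $1,759.68/yr
Property tax — $3,230.76 × 4 = $12,923.04/yr
Ground rent — $1,460.76/yr
Total per year = $885.84 + $1,759.68 + $12,923.04 + $1,460.76 = $17,029.32
Monthly = $17,029.32 / 12 = $1,419.11
Shortage spread = $193.92 ÷ 12 = $16.16/mo
New monthly escrow = $1,419.11 + $16.16 = $1,435.27

$1,435.27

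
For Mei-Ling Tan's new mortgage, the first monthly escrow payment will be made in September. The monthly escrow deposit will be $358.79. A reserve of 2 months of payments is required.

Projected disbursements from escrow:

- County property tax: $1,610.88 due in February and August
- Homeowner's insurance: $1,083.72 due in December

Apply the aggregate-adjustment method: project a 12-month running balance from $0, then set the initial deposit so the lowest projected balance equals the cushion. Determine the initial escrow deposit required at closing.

$1,259.44

Cushion = 2 × $358.79 = $717.58
Trial balance (start $0, +$358.79 each month, − disbursements):
  Sep: +$358.79 → $358.79
  Oct: +$358.79 → $717.58
  Nov: +$358.79 → $1,076.37
  Dec: +$358.79 − $1,083.72 → $351.44
  Jan: +$358.79 → $710.23
  Feb: +$358.79 − $1,610.88 → -$541.86
  Mar: +$358.79 → -$183.07
  Apr: +$358.79 → $175.72
  May: +$358.79 → $534.51
  Jun: +$358.79 → $893.30
  Jul: +$358.79 → $1,252.09
  Aug: +$358.79 − $1,610.88 → $0.00
Lowest trial balance = -$541.86 (Feb)
Initial deposit = cushion − low point = $717.58 − (-$541.86) = $1,259.44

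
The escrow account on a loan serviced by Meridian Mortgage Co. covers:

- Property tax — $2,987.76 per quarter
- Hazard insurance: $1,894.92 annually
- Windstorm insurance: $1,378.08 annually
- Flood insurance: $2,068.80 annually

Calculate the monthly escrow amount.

$1,441.07

Property tax: $2,987.76 × 4 = $11,951.04 per year
Hazard insurance: $1,894.92 per year
Windstorm insurance: $1,378.08 per year
Flood insurance: $2,068.80 per year
Total per year = $11,951.04 + $1,894.92 + $1,378.08 + $2,068.80 = $17,292.84
Monthly escrow = $17,292.84 / 12 = $1,441.07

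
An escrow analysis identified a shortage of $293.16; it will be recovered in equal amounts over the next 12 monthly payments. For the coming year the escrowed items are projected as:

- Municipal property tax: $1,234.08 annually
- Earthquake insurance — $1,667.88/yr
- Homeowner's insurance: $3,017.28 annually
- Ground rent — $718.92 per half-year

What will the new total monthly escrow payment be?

$637.52

Municipal property tax = $1,234.08
Earthquake insurance = $1,667.88
Homeowner's insurance = $3,017.28
Ground rent = $718.92 × 2 = $1,437.84
Total annual escrow = $1,234.08 + $1,667.88 + $3,017.28 + $1,437.84 = $7,357.08
Monthly = $7,357.08 / 12 = $613.09
Shortage spread = $293.16 ÷ 12 = $24.43/mo
New monthly escrow = $613.09 + $24.43 = $637.52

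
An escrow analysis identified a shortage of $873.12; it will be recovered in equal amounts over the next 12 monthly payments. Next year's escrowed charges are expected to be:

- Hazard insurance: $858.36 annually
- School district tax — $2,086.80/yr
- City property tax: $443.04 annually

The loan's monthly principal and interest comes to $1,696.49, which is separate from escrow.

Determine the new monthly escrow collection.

$355.11

Hazard insurance: $858.36 annually
School district tax: $2,086.80 annually
City property tax: $443.04 annually
Annual escrow total = $3,388.20
Monthly escrow = $3,388.20 / 12 = $282.35
Monthly shortage recovery: $873.12 / 12 = $72.76
New monthly escrow = $282.35 + $72.76 = $355.11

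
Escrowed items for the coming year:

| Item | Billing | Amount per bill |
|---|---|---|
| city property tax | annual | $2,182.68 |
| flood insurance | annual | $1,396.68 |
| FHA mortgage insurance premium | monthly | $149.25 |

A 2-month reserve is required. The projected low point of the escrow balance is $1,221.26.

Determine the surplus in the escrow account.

City property tax — $2,182.68 annually
Flood insurance — $1,396.68 annually
FHA mortgage insurance premium — $149.25 × 12 = $1,791.00 annually
Yearly total = $5,370.36
Per month = $5,370.36 ÷ 12 = $447.53
Required reserve = 2 × $447.53 = $895.06
Excess over cushion: $1,221.26 − $895.06 = $326.20

$326.20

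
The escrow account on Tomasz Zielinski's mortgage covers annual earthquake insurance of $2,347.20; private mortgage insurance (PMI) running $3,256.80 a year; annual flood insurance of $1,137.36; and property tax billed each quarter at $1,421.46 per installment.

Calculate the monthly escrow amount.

Earthquake insurance: $2,347.20 per year
Private mortgage insurance (PMI): $3,256.80 per year
Flood insurance: $1,137.36 per year
Property tax: $1,421.46 × 4 = $5,685.84 per year
Annual escrow total = $12,427.20
Monthly = $12,427.20 ÷ 12 = $1,035.60

$1,035.60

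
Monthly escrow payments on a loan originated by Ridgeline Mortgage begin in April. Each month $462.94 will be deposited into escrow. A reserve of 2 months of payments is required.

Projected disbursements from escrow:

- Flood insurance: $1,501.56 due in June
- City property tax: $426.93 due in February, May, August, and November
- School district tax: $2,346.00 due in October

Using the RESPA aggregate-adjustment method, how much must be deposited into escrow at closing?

Cushion = 2 × $462.94 = $925.88
Trial balance (start $0, +$462.94 each month, − disbursements):
  Apr: +$462.94 → $462.94
  May: +$462.94 − $426.93 → $498.95
  Jun: +$462.94 − $1,501.56 → -$539.67
  Jul: +$462.94 → -$76.73
  Aug: +$462.94 − $426.93 → -$40.72
  Sep: +$462.94 → $422.22
  Oct: +$462.94 − $2,346.00 → -$1,460.84
  Nov: +$462.94 − $426.93 → -$1,424.83
  Dec: +$462.94 → -$961.89
  Jan: +$462.94 → -$498.95
  Feb: +$462.94 − $426.93 → -$462.94
  Mar: +$462.94 → $0.00
Lowest trial balance = -$1,460.84 (Oct)
Initial deposit = cushion − low point = $925.88 − (-$1,460.84) = $2,386.72

$2,386.72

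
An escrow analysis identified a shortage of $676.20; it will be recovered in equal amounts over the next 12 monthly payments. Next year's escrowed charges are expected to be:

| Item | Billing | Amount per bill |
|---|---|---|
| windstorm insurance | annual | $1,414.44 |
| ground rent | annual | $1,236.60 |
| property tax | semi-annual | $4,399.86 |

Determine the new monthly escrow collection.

$1,010.58

Windstorm insurance: $1,414.44/yr
Ground rent: $1,236.60/yr
Property tax: $4,399.86 × 2 = $8,799.72/yr
Annual escrow total = $1,414.44 + $1,236.60 + $8,799.72 = $11,450.76
Per month = $11,450.76 / 12 = $954.23
Shortage per month = $676.20 / 12 = $56.35
New monthly escrow = $954.23 + $56.35 = $1,010.58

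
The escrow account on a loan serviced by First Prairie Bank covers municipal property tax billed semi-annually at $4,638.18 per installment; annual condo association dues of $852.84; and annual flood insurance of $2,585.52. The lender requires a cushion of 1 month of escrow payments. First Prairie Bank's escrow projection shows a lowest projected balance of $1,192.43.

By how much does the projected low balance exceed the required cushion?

$132.87

Municipal property tax: $4,638.18 × 2 = $9,276.36
Condo association dues: $852.84
Flood insurance: $2,585.52
Combined annual = $12,714.72
Monthly = $12,714.72 / 12 = $1,059.56
Required reserve = 1 × $1,059.56 = $1,059.56
Surplus = $1,192.43 − $1,059.56 = $132.87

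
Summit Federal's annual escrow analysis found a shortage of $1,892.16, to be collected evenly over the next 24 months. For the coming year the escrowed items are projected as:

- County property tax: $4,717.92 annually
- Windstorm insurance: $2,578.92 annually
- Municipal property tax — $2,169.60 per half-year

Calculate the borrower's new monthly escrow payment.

County property tax = $4,717.92/yr
Windstorm insurance = $2,578.92/yr
Municipal property tax = $2,169.60 × 2 = $4,339.20/yr
Yearly total = $4,717.92 + $2,578.92 + $4,339.20 = $11,636.04
Monthly escrow = $11,636.04 / 12 = $969.67
Monthly shortage recovery: $1,892.16 ÷ 24 = $78.84
New monthly escrow = $969.67 + $78.84 = $1,048.51

$1,048.51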